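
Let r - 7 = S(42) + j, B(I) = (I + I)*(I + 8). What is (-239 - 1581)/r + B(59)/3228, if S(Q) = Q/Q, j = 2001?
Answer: 714871/463218 ≈ 1.5433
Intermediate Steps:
S(Q) = 1
B(I) = 2*I*(8 + I) (B(I) = (2*I)*(8 + I) = 2*I*(8 + I))
r = 2009 (r = 7 + (1 + 2001) = 7 + 2002 = 2009)
(-239 - 1581)/r + B(59)/3228 = (-239 - 1581)/2009 + (2*59*(8 + 59))/3228 = -1820*1/2009 + (2*59*67)*(1/3228) = -260/287 + 7906*(1/3228) = -260/287 + 3953/1614 = 714871/463218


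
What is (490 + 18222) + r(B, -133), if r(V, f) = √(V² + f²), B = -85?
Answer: 18712 + √24914 ≈ 18870.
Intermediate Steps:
(490 + 18222) + r(B, -133) = (490 + 18222) + √((-85)² + (-133)²) = 18712 + √(7225 + 17689) = 18712 + √24914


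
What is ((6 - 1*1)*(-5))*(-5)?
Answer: 125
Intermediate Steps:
((6 - 1*1)*(-5))*(-5) = ((6 - 1)*(-5))*(-5) = (5*(-5))*(-5) = -25*(-5) = 125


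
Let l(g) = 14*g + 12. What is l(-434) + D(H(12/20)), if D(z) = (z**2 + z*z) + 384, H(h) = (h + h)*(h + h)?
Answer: -3547408/625 ≈ -5675.9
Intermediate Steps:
l(g) = 12 + 14*g
H(h) = 4*h**2 (H(h) = (2*h)*(2*h) = 4*h**2)
D(z) = 384 + 2*z**2 (D(z) = (z**2 + z**2) + 384 = 2*z**2 + 384 = 384 + 2*z**2)
l(-434) + D(H(12/20)) = (12 + 14*(-434)) + (384 + 2*(4*(12/20)**2)**2) = (12 - 6076) + (384 + 2*(4*(12*(1/20))**2)**2) = -6064 + (384 + 2*(4*(3/5)**2)**2) = -6064 + (384 + 2*(4*(9/25))**2) = -6064 + (384 + 2*(36/25)**2) = -6064 + (384 + 2*(1296/625)) = -6064 + (384 + 2592/625) = -6064 + 242592/625 = -3547408/625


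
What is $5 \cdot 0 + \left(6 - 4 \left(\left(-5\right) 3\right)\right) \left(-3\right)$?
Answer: $-198$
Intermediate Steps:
$5 \cdot 0 + \left(6 - 4 \left(\left(-5\right) 3\right)\right) \left(-3\right) = 0 + \left(6 - -60\right) \left(-3\right) = 0 + \left(6 + 60\right) \left(-3\right) = 0 + 66 \left(-3\right) = 0 - 198 = -198$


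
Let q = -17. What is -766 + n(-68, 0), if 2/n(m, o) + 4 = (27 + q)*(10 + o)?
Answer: -36767/48 ≈ -765.98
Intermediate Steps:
n(m, o) = 2/(96 + 10*o) (n(m, o) = 2/(-4 + (27 - 17)*(10 + o)) = 2/(-4 + 10*(10 + o)) = 2/(-4 + (100 + 10*o)) = 2/(96 + 10*o))
-766 + n(-68, 0) = -766 + 1/(48 + 5*0) = -766 + 1/(48 + 0) = -766 + 1/48 = -36767/48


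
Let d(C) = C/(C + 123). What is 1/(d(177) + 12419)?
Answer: 100/1241959 ≈ 8.0518e-5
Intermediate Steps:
d(C) = C/(123 + C)
1/(d(177) + 12419) = 1/(177/(123 + 177) + 12419) = 1/(177/300 + 12419) = 1/(177*(1/300) + 12419) = 1/(59/100 + 12419) = 1/(1241959/100) = 100/1241959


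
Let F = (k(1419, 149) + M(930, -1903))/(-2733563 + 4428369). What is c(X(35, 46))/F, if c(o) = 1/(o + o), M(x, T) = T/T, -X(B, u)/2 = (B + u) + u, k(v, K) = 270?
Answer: -847403/68834 ≈ -12.311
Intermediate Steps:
X(B, u) = -4*u - 2*B (X(B, u) = -2*((B + u) + u) = -2*(B + 2*u) = -4*u - 2*B)
M(x, T) = 1
c(o) = 1/(2*o)
F = 271/1694806 (F = (270 + 1)/(-2733563 + 4428369) = 271/1694806 ≈ 0.00015990)
c(X(35, 46))/F = (1/(2*(-4*46 - 2*35)))/(271/1694806) = (1/(2*(-184 - 70)))*(1694806/271) = ((½)/(-254))*(1694806/271) = ((½)*(-1/254))*(1694806/271) = -1/508*1694806/271 = -847403/68834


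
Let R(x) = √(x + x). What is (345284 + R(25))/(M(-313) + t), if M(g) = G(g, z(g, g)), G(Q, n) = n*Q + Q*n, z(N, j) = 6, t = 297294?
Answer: 172642/146769 + 5*√2/293538 ≈ 1.1763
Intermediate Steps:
G(Q, n) = 2*Q*n (G(Q, n) = Q*n + Q*n = 2*Q*n)
M(g) = 12*g (M(g) = 2*g*6 = 12*g)
R(x) = √2*√x (R(x) = √(2*x) = √2*√x)
(345284 + R(25))/(M(-313) + t) = (345284 + √2*√25)/(12*(-313) + 297294) = (345284 + √2*5)/(-3756 + 297294) = (345284 + 5*√2)/293538 = (345284 + 5*√2)*(1/293538) = 172642/146769 + 5*√2/293538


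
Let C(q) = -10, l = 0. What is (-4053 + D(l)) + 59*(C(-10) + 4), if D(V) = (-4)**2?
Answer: -4391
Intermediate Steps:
D(V) = 16
(-4053 + D(l)) + 59*(C(-10) + 4) = (-4053 + 16) + 59*(-10 + 4) = -4037 + 59*(-6) = -4037 - 354 = -4391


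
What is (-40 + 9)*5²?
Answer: -775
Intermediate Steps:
(-40 + 9)*5² = -31*25 = -775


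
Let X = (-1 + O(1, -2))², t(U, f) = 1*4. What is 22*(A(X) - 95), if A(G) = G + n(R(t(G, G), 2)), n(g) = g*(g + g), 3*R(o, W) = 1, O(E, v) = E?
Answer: -18766/9 ≈ -2085.1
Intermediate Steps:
t(U, f) = 4
R(o, W) = ⅓ (R(o, W) = (⅓)*1 = ⅓)
n(g) = 2*g² (n(g) = g*(2*g) = 2*g²)
X = 0 (X = (-1 + 1)² = 0² = 0)
A(G) = 2/9 + G (A(G) = G + 2*(⅓)² = G + 2*(⅑) = G + 2/9 = 2/9 + G)
22*(A(X) - 95) = 22*((2/9 + 0) - 95) = 22*(2/9 - 95) = 22*(-853/9) = -18766/9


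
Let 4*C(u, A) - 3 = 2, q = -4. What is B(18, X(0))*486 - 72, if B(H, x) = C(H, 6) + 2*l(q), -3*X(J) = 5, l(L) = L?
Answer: -6705/2 ≈ -3352.5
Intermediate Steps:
C(u, A) = 5/4 (C(u, A) = ¾ + (¼)*2 = ¾ + ½ = 5/4)
X(J) = -5/3 (X(J) = -⅓*5 = -5/3)
B(H, x) = -27/4 (B(H, x) = 5/4 + 2*(-4) = 5/4 - 8 = -27/4)
B(18, X(0))*486 - 72 = -27/4*486 - 72 = -6561/2 - 72 = -6705/2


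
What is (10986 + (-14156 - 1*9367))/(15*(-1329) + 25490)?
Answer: -12537/5555 ≈ -2.2569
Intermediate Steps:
(10986 + (-14156 - 1*9367))/(15*(-1329) + 25490) = (10986 + (-14156 - 9367))/(-19935 + 25490) = (10986 - 23523)/5555 = -12537*1/5555 = -12537/5555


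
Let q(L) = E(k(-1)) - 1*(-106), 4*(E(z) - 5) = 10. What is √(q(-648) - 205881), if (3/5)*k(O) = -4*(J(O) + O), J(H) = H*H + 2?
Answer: I*√823070/2 ≈ 453.62*I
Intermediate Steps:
J(H) = 2 + H² (J(H) = H² + 2 = 2 + H²)
k(O) = -40/3 - 20*O/3 - 20*O²/3 (k(O) = 5*(-4*((2 + O²) + O))/3 = 5*(-4*(2 + O + O²))/3 = 5*(-8 - 4*O - 4*O²)/3 = -40/3 - 20*O/3 - 20*O²/3)
E(z) = 15/2 (E(z) = 5 + (¼)*10 = 5 + 5/2 = 15/2)
q(L) = 227/2 (q(L) = 15/2 - 1*(-106) = 15/2 + 106 = 227/2)
√(q(-648) - 205881) = √(227/2 - 205881) = √(-411535/2) = I*√823070/2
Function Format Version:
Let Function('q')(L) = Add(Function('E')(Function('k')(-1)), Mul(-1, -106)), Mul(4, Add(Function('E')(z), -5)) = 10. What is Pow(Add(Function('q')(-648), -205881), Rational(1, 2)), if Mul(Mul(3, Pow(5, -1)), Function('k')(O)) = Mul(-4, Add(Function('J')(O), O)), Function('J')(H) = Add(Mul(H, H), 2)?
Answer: Mul(Rational(1, 2), I, Pow(823070, Rational(1, 2))) ≈ Mul(453.62, I)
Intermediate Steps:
Function('J')(H) = Add(2, Pow(H, 2)) (Function('J')(H) = Add(Pow(H, 2), 2) = Add(2, Pow(H, 2)))
Function('k')(O) = Add(Rational(-40, 3), Mul(Rational(-20, 3), O), Mul(Rational(-20, 3), Pow(O, 2))) (Function('k')(O) = Mul(Rational(5, 3), Mul(-4, Add(Add(2, Pow(O, 2)), O))) = Mul(Rational(5, 3), Mul(-4, Add(2, O, Pow(O, 2)))) = Mul(Rational(5, 3), Add(-8, Mul(-4, O), Mul(-4, Pow(O, 2)))) = Add(Rational(-40, 3), Mul(Rational(-20, 3), O), Mul(Rational(-20, 3), Pow(O, 2))))
Function('E')(z) = Rational(15, 2) (Function('E')(z) = Add(5, Mul(Rational(1, 4), 10)) = Add(5, Rational(5, 2)) = Rational(15, 2))
Function('q')(L) = Rational(227, 2) (Function('q')(L) = Add(Rational(15, 2), Mul(-1, -106)) = Add(Rational(15, 2), 106) = Rational(227, 2))
Pow(Add(Function('q')(-648), -205881), Rational(1, 2)) = Pow(Add(Rational(227, 2), -205881), Rational(1, 2)) = Pow(Rational(-411535, 2), Rational(1, 2)) = Mul(Rational(1, 2), I, Pow(823070, Rational(1, 2)))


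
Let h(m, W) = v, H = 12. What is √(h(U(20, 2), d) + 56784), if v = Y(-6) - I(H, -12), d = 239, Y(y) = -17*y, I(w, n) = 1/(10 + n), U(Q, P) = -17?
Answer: √227546/2 ≈ 238.51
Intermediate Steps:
v = 205/2 (v = -17*(-6) - 1/(10 - 12) = 102 - 1/(-2) = 102 - 1*(-½) = 102 + ½ = 205/2 ≈ 102.50)
h(m, W) = 205/2
√(h(U(20, 2), d) + 56784) = √(205/2 + 56784) = √(113773/2) = √227546/2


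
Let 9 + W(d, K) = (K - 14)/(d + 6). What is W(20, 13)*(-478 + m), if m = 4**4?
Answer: 26085/13 ≈ 2006.5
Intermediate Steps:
m = 256
W(d, K) = -9 + (-14 + K)/(6 + d) (W(d, K) = -9 + (K - 14)/(d + 6) = -9 + (-14 + K)/(6 + d))
W(20, 13)*(-478 + m) = ((-68 + 13 - 9*20)/(6 + 20))*(-478 + 256) = ((-68 + 13 - 180)/26)*(-222) = ((1/26)*(-235))*(-222) = -235/26*(-222) = 26085/13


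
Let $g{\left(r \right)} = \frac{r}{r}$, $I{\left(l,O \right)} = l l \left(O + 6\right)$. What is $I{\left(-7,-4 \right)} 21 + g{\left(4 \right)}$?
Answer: $2059$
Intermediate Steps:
$I{\left(l,O \right)} = l^{2} \left(6 + O\right)$
$g{\left(r \right)} = 1$
$I{\left(-7,-4 \right)} 21 + g{\left(4 \right)} = \left(-7\right)^{2} \left(6 - 4\right) 21 + 1 = 49 \cdot 2 \cdot 21 + 1 = 98 \cdot 21 + 1 = 2058 + 1 = 2059$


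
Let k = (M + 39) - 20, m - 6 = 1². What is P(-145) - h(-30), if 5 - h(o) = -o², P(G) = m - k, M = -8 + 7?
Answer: -916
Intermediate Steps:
m = 7 (m = 6 + 1² = 6 + 1 = 7)
M = -1
k = 18 (k = (-1 + 39) - 20 = 38 - 20 = 18)
P(G) = -11 (P(G) = 7 - 1*18 = 7 - 18 = -11)
h(o) = 5 + o² (h(o) = 5 - (-1)*o² = 5 + o²)
P(-145) - h(-30) = -11 - (5 + (-30)²) = -11 - (5 + 900) = -11 - 1*905 = -11 - 905 = -916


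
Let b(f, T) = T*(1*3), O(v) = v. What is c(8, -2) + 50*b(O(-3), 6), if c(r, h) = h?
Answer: 898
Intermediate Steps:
b(f, T) = 3*T (b(f, T) = T*3 = 3*T)
c(8, -2) + 50*b(O(-3), 6) = -2 + 50*(3*6) = -2 + 50*18 = -2 + 900 = 898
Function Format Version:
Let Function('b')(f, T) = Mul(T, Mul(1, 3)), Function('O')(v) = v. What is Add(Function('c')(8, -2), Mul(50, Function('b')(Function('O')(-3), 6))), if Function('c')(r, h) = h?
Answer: 898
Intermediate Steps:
Function('b')(f, T) = Mul(3, T) (Function('b')(f, T) = Mul(T, 3) = Mul(3, T))
Add(Function('c')(8, -2), Mul(50, Function('b')(Function('O')(-3), 6))) = Add(-2, Mul(50, Mul(3, 6))) = Add(-2, Mul(50, 18)) = Add(-2, 900) = 898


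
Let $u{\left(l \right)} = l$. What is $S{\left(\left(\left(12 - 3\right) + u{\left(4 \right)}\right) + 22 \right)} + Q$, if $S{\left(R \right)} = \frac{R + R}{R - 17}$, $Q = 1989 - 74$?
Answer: $\frac{17270}{9} \approx 1918.9$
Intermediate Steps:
$Q = 1915$ ($Q = 1989 - 74 = 1915$)
$S{\left(R \right)} = \frac{2 R}{-17 + R}$
$S{\left(\left(\left(12 - 3\right) + u{\left(4 \right)}\right) + 22 \right)} + Q = \frac{2 \left(\left(\left(12 - 3\right) + 4\right) + 22\right)}{-17 + \left(\left(\left(12 - 3\right) + 4\right) + 22\right)} + 1915 = \frac{2 \left(\left(9 + 4\right) + 22\right)}{-17 + \left(\left(9 + 4\right) + 22\right)} + 1915 = \frac{2 \left(13 + 22\right)}{-17 + \left(13 + 22\right)} + 1915 = 2 \cdot 35 \frac{1}{-17 + 35} + 1915 = 2 \cdot 35 \cdot \frac{1}{18} + 1915 = \frac{35}{9} + 1915 = \frac{17270}{9}$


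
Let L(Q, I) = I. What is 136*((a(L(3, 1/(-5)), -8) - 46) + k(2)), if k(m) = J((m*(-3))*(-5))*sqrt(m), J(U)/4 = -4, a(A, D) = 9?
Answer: -5032 - 2176*sqrt(2) ≈ -8109.3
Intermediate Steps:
J(U) = -16 (J(U) = 4*(-4) = -16)
k(m) = -16*sqrt(m)
136*((a(L(3, 1/(-5)), -8) - 46) + k(2)) = 136*((9 - 46) - 16*sqrt(2)) = 136*(-37 - 16*sqrt(2)) = -5032 - 2176*sqrt(2)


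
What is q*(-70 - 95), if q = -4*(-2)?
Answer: -1320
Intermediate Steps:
q = 8 (q = -1*(-8) = 8)
q*(-70 - 95) = 8*(-70 - 95) = 8*(-165) = -1320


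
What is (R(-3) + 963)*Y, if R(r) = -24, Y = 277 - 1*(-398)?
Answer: 633825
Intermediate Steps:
Y = 675 (Y = 277 + 398 = 675)
(R(-3) + 963)*Y = (-24 + 963)*675 = 939*675 = 633825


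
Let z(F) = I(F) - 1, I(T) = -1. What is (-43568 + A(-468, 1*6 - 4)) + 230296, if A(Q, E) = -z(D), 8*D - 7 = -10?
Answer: 186730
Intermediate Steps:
D = -3/8 (D = 7/8 + (⅛)*(-10) = 7/8 - 5/4 = -3/8 ≈ -0.37500)
z(F) = -2 (z(F) = -1 - 1 = -2)
A(Q, E) = 2 (A(Q, E) = -1*(-2) = 2)
(-43568 + A(-468, 1*6 - 4)) + 230296 = (-43568 + 2) + 230296 = -43566 + 230296 = 186730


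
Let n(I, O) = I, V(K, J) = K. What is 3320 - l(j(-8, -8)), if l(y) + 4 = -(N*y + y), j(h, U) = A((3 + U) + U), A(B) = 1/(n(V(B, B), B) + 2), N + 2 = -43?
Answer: 3328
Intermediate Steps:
N = -45 (N = -2 - 43 = -45)
A(B) = 1/(2 + B) (A(B) = 1/(B + 2) = 1/(2 + B))
j(h, U) = 1/(5 + 2*U) (j(h, U) = 1/(2 + ((3 + U) + U)) = 1/(2 + (3 + 2*U)) = 1/(5 + 2*U))
l(y) = -4 + 44*y (l(y) = -4 - (-45*y + y) = -4 - (-44)*y = -4 + 44*y)
3320 - l(j(-8, -8)) = 3320 - (-4 + 44/(5 + 2*(-8))) = 3320 - (-4 + 44/(5 - 16)) = 3320 - (-4 + 44/(-11)) = 3320 - (-4 + 44*(-1/11)) = 3320 - (-4 - 4) = 3320 - 1*(-8) = 3320 + 8 = 3328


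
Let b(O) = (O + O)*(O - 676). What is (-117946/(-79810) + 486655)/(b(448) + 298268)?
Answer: 4855006687/937567975 ≈ 5.1783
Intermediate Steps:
b(O) = 2*O*(-676 + O) (b(O) = (2*O)*(-676 + O) = 2*O*(-676 + O))
(-117946/(-79810) + 486655)/(b(448) + 298268) = (-117946/(-79810) + 486655)/(2*448*(-676 + 448) + 298268) = (-117946*(-1/79810) + 486655)/(2*448*(-228) + 298268) = (58973/39905 + 486655)/(-204288 + 298268) = (19420026748/39905)/93980 = (19420026748/39905)*(1/93980) = 4855006687/937567975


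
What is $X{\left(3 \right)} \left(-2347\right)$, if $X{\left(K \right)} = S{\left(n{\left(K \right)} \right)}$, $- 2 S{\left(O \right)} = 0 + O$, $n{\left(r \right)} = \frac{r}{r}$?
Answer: $\frac{2347}{2} \approx 1173.5$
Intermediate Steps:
$n{\left(r \right)} = 1$
$S{\left(O \right)} = - \frac{O}{2}$ ($S{\left(O \right)} = - \frac{0 + O}{2} = - \frac{O}{2}$)
$X{\left(K \right)} = - \frac{1}{2}$ ($X{\left(K \right)} = \left(- \frac{1}{2}\right) 1 = - \frac{1}{2}$)
$X{\left(3 \right)} \left(-2347\right) = \left(- \frac{1}{2}\right) \left(-2347\right) = \frac{2347}{2}$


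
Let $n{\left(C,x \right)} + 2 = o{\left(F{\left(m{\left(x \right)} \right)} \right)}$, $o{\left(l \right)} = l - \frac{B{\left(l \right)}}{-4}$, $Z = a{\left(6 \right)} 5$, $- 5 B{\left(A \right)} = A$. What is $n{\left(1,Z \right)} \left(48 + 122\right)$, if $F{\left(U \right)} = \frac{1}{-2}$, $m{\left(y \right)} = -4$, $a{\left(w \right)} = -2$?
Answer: $- \frac{1683}{4} \approx -420.75$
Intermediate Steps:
$B{\left(A \right)} = - \frac{A}{5}$
$Z = -10$ ($Z = \left(-2\right) 5 = -10$)
$F{\left(U \right)} = - \frac{1}{2}$
$o{\left(l \right)} = \frac{19 l}{20}$ ($o{\left(l \right)} = l - \frac{\left(- \frac{1}{5}\right) l}{-4} = l - - \frac{l}{5} \left(- \frac{1}{4}\right) = l - \frac{l}{20} = \frac{19 l}{20}$)
$n{\left(C,x \right)} = - \frac{99}{40}$ ($n{\left(C,x \right)} = -2 + \frac{19}{20} \left(- \frac{1}{2}\right) = -2 - \frac{19}{40} = - \frac{99}{40}$)
$n{\left(1,Z \right)} \left(48 + 122\right) = - \frac{99 \left(48 + 122\right)}{40} = \left(- \frac{99}{40}\right) 170 = - \frac{1683}{4}$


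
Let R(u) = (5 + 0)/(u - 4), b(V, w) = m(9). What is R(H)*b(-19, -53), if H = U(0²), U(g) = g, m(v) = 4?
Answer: -5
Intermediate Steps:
b(V, w) = 4
H = 0 (H = 0² = 0)
R(u) = 5/(-4 + u)
R(H)*b(-19, -53) = (5/(-4 + 0))*4 = (5/(-4))*4 = (5*(-¼))*4 = -5/4*4 = -5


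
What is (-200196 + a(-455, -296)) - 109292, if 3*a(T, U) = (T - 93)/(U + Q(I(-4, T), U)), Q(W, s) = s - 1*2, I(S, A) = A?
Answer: -275753534/891 ≈ -3.0949e+5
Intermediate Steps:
Q(W, s) = -2 + s (Q(W, s) = s - 2 = -2 + s)
a(T, U) = (-93 + T)/(3*(-2 + 2*U)) (a(T, U) = ((T - 93)/(U + (-2 + U)))/3 = ((-93 + T)/(-2 + 2*U))/3 = (-93 + T)/(3*(-2 + 2*U)))
(-200196 + a(-455, -296)) - 109292 = (-200196 + (-93 - 455)/(6*(-1 - 296))) - 109292 = (-200196 + (⅙)*(-548)/(-297)) - 109292 = (-200196 + (⅙)*(-1/297)*(-548)) - 109292 = (-200196 + 274/891) - 109292 = -178374362/891 - 109292 = -275753534/891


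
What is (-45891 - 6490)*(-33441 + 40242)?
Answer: -356243181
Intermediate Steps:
(-45891 - 6490)*(-33441 + 40242) = -52381*6801 = -356243181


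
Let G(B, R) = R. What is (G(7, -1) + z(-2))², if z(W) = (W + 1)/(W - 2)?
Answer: 9/16 ≈ 0.56250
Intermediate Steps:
z(W) = (1 + W)/(-2 + W)
(G(7, -1) + z(-2))² = (-1 + (1 - 2)/(-2 - 2))² = (-1 - 1/(-4))² = (-1 - ¼*(-1))² = (-1 + ¼)² = (-¾)² = 9/16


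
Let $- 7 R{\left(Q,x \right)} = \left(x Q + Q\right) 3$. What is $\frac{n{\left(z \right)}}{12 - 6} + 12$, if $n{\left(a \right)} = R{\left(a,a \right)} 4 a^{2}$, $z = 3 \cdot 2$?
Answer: $-420$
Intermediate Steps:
$R{\left(Q,x \right)} = - \frac{3 Q}{7} - \frac{3 Q x}{7}$ ($R{\left(Q,x \right)} = - \frac{\left(x Q + Q\right) 3}{7} = - \frac{\left(Q x + Q\right) 3}{7} = - \frac{\left(Q + Q x\right) 3}{7} = - \frac{3 Q + 3 Q x}{7} = - \frac{3 Q}{7} - \frac{3 Q x}{7}$)
$z = 6$
$n{\left(a \right)} = - \frac{12 a^{3} \left(1 + a\right)}{7}$ ($n{\left(a \right)} = - \frac{3 a \left(1 + a\right)}{7} \cdot 4 a^{2} = - \frac{12 a \left(1 + a\right)}{7} a^{2} = - \frac{12 a^{3} \left(1 + a\right)}{7}$)
$\frac{n{\left(z \right)}}{12 - 6} + 12 = \frac{\frac{12}{7} \cdot 6^{3} \left(-1 - 6\right)}{12 - 6} + 12 = \frac{\frac{12}{7} \cdot 216 \left(-1 - 6\right)}{6} + 12 = \frac{\frac{12}{7} \cdot 216 \left(-7\right)}{6} + 12 = \frac{1}{6} \left(-2592\right) + 12 = -432 + 12 = -420$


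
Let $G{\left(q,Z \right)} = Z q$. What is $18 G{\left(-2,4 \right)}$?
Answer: $-144$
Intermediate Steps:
$18 G{\left(-2,4 \right)} = 18 \cdot 4 \left(-2\right) = 18 \left(-8\right) = -144$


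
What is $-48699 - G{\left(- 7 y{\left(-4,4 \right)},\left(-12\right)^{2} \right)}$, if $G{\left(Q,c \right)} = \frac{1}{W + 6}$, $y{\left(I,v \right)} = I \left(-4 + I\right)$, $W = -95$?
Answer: $- \frac{4334210}{89} \approx -48699.0$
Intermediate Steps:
$G{\left(Q,c \right)} = - \frac{1}{89}$ ($G{\left(Q,c \right)} = \frac{1}{-95 + 6} = \frac{1}{-89} = - \frac{1}{89}$)
$-48699 - G{\left(- 7 y{\left(-4,4 \right)},\left(-12\right)^{2} \right)} = -48699 - - \frac{1}{89} = -48699 + \frac{1}{89} = - \frac{4334210}{89}$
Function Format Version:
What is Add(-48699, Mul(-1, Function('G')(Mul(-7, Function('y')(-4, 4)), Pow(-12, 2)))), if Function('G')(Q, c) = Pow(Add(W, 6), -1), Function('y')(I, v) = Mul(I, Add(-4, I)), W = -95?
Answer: Rational(-4334210, 89) ≈ -48699.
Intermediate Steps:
Function('G')(Q, c) = Rational(-1, 89) (Function('G')(Q, c) = Pow(Add(-95, 6), -1) = Pow(-89, -1) = Rational(-1, 89))
Add(-48699, Mul(-1, Function('G')(Mul(-7, Function('y')(-4, 4)), Pow(-12, 2)))) = Add(-48699, Mul(-1, Rational(-1, 89))) = Add(-48699, Rational(1, 89)) = Rational(-4334210, 89)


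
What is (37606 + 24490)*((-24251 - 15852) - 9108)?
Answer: -3055806256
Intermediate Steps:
(37606 + 24490)*((-24251 - 15852) - 9108) = 62096*(-40103 - 9108) = 62096*(-49211) = -3055806256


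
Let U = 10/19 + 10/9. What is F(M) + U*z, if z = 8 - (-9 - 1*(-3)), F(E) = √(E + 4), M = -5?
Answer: 3920/171 + I ≈ 22.924 + 1.0*I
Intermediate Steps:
F(E) = √(4 + E)
z = 14 (z = 8 - (-9 + 3) = 8 - 1*(-6) = 8 + 6 = 14)
U = 280/171 (U = 10*(1/19) + 10*(⅑) = 10/19 + 10/9 = 280/171 ≈ 1.6374)
F(M) + U*z = √(4 - 5) + (280/171)*14 = √(-1) + 3920/171 = I + 3920/171 = 3920/171 + I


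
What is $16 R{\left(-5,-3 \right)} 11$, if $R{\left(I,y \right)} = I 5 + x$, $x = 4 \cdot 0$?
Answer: $-4400$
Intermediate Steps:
$x = 0$
$R{\left(I,y \right)} = 5 I$ ($R{\left(I,y \right)} = I 5 + 0 = 5 I + 0 = 5 I$)
$16 R{\left(-5,-3 \right)} 11 = 16 \cdot 5 \left(-5\right) 11 = 16 \left(-25\right) 11 = \left(-400\right) 11 = -4400$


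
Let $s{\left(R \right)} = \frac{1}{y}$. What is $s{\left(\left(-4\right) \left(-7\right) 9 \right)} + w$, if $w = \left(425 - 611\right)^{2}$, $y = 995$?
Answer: $\frac{34423021}{995} \approx 34596.0$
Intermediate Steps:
$w = 34596$ ($w = \left(-186\right)^{2} = 34596$)
$s{\left(R \right)} = \frac{1}{995}$
$s{\left(\left(-4\right) \left(-7\right) 9 \right)} + w = \frac{1}{995} + 34596 = \frac{34423021}{995}$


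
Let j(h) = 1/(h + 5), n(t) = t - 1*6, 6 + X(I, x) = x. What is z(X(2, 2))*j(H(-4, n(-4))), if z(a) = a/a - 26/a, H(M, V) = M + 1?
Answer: 15/4 ≈ 3.7500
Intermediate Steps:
X(I, x) = -6 + x
n(t) = -6 + t (n(t) = t - 6 = -6 + t)
H(M, V) = 1 + M
z(a) = 1 - 26/a
j(h) = 1/(5 + h)
z(X(2, 2))*j(H(-4, n(-4))) = ((-26 + (-6 + 2))/(-6 + 2))/(5 + (1 - 4)) = ((-26 - 4)/(-4))/(5 - 3) = -1/4*(-30)/2 = (15/2)*(1/2) = 15/4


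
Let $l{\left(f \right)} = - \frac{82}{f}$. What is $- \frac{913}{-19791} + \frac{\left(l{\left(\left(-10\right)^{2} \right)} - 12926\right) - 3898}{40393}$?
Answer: $- \frac{14805060181}{39970893150} \approx -0.3704$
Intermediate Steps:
$- \frac{913}{-19791} + \frac{\left(l{\left(\left(-10\right)^{2} \right)} - 12926\right) - 3898}{40393} = - \frac{913}{-19791} + \frac{\left(- \frac{82}{\left(-10\right)^{2}} - 12926\right) - 3898}{40393} = \left(-913\right) \left(- \frac{1}{19791}\right) + \left(\left(- \frac{82}{100} - 12926\right) - 3898\right) \frac{1}{40393} = \frac{913}{19791} + \left(\left(\left(-82\right) \frac{1}{100} - 12926\right) - 3898\right) \frac{1}{40393} = \frac{913}{19791} + \left(\left(- \frac{41}{50} - 12926\right) - 3898\right) \frac{1}{40393} = \frac{913}{19791} + \left(- \frac{646341}{50} - 3898\right) \frac{1}{40393} = \frac{913}{19791} - \frac{841241}{2019650} = - \frac{14805060181}{39970893150}$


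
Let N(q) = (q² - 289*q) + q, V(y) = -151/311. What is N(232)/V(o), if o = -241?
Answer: 4040512/151 ≈ 26758.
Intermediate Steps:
V(y) = -151/311 (V(y) = -151*1/311 = -151/311)
N(q) = q² - 288*q
N(232)/V(o) = (232*(-288 + 232))/(-151/311) = (232*(-56))*(-311/151) = -12992*(-311/151) = 4040512/151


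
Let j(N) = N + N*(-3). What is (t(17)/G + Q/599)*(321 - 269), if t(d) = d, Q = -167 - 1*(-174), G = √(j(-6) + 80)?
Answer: 364/599 + 442*√23/23 ≈ 92.771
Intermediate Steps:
j(N) = -2*N (j(N) = N - 3*N = -2*N)
G = 2*√23 (G = √(-2*(-6) + 80) = √(12 + 80) = √92 = 2*√23 ≈ 9.5917)
Q = 7 (Q = -167 + 174 = 7)
(t(17)/G + Q/599)*(321 - 269) = (17/((2*√23)) + 7/599)*(321 - 269) = (17*(√23/46) + 7*(1/599))*52 = (17*√23/46 + 7/599)*52 = (7/599 + 17*√23/46)*52 = 364/599 + 442*√23/23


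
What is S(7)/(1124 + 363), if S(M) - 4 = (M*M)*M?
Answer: 347/1487 ≈ 0.23336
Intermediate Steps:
S(M) = 4 + M³ (S(M) = 4 + (M*M)*M = 4 + M²*M = 4 + M³)
S(7)/(1124 + 363) = (4 + 7³)/(1124 + 363) = (4 + 343)/1487 = (1/1487)*347 = 347/1487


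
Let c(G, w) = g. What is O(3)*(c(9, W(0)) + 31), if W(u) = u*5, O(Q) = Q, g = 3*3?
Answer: 120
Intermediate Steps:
g = 9
W(u) = 5*u
c(G, w) = 9
O(3)*(c(9, W(0)) + 31) = 3*(9 + 31) = 3*40 = 120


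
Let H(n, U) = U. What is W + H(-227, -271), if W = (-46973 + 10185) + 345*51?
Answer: -19464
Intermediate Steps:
W = -19193 (W = -36788 + 17595 = -19193)
W + H(-227, -271) = -19193 - 271 = -19464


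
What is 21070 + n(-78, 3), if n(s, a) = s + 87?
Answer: 21079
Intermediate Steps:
n(s, a) = 87 + s
21070 + n(-78, 3) = 21070 + (87 - 78) = 21070 + 9 = 21079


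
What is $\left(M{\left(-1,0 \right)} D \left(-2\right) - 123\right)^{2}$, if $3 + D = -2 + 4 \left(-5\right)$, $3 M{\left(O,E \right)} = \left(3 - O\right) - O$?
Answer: $\frac{14161}{9} \approx 1573.4$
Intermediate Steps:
$M{\left(O,E \right)} = 1 - \frac{2 O}{3}$ ($M{\left(O,E \right)} = \frac{\left(3 - O\right) - O}{3} = \frac{3 - 2 O}{3} = 1 - \frac{2 O}{3}$)
$D = -25$ ($D = -3 + \left(-2 + 4 \left(-5\right)\right) = -3 - 22 = -25$)
$\left(M{\left(-1,0 \right)} D \left(-2\right) - 123\right)^{2} = \left(\left(1 - - \frac{2}{3}\right) \left(-25\right) \left(-2\right) - 123\right)^{2} = \left(\left(1 + \frac{2}{3}\right) \left(-25\right) \left(-2\right) - 123\right)^{2} = \left(\frac{5}{3} \left(-25\right) \left(-2\right) - 123\right)^{2} = \left(\left(- \frac{125}{3}\right) \left(-2\right) - 123\right)^{2} = \left(\frac{250}{3} - 123\right)^{2} = \left(- \frac{119}{3}\right)^{2} = \frac{14161}{9}$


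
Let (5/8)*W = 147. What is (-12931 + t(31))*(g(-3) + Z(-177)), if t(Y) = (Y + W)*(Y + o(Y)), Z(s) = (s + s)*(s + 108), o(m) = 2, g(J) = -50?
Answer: -505363232/5 ≈ -1.0107e+8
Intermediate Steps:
W = 1176/5 (W = (8/5)*147 = 1176/5 ≈ 235.20)
Z(s) = 2*s*(108 + s) (Z(s) = (2*s)*(108 + s) = 2*s*(108 + s))
t(Y) = (2 + Y)*(1176/5 + Y) (t(Y) = (Y + 1176/5)*(Y + 2) = (1176/5 + Y)*(2 + Y) = (2 + Y)*(1176/5 + Y))
(-12931 + t(31))*(g(-3) + Z(-177)) = (-12931 + (2352/5 + 31² + (1186/5)*31))*(-50 + 2*(-177)*(108 - 177)) = (-12931 + (2352/5 + 961 + 36766/5))*(-50 + 2*(-177)*(-69)) = (-12931 + 43923/5)*(-50 + 24426) = -20732/5*24376 = -505363232/5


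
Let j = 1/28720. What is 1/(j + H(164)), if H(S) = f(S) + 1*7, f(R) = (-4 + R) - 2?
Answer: 28720/4738801 ≈ 0.0060606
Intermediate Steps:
f(R) = -6 + R
H(S) = 1 + S (H(S) = (-6 + S) + 1*7 = (-6 + S) + 7 = 1 + S)
j = 1/28720 ≈ 3.4819e-5
1/(j + H(164)) = 1/(1/28720 + (1 + 164)) = 1/(1/28720 + 165) = 1/(4738801/28720) = 28720/4738801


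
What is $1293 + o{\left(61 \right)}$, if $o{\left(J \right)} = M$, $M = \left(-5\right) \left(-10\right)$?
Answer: $1343$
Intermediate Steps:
$M = 50$
$o{\left(J \right)} = 50$
$1293 + o{\left(61 \right)} = 1293 + 50 = 1343$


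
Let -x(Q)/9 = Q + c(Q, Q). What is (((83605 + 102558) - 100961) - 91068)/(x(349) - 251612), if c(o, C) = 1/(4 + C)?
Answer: 1035349/44963909 ≈ 0.023026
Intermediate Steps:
x(Q) = -9*Q - 9/(4 + Q) (x(Q) = -9*(Q + 1/(4 + Q)) = -9*Q - 9/(4 + Q))
(((83605 + 102558) - 100961) - 91068)/(x(349) - 251612) = (((83605 + 102558) - 100961) - 91068)/(9*(-1 - 1*349*(4 + 349))/(4 + 349) - 251612) = ((186163 - 100961) - 91068)/(9*(-1 - 1*349*353)/353 - 251612) = (85202 - 91068)/(9*(1/353)*(-1 - 123197) - 251612) = -5866/(9*(1/353)*(-123198) - 251612) = -5866/(-1108782/353 - 251612) = -5866/(-89927818/353) = -5866*(-353/89927818) = 1035349/44963909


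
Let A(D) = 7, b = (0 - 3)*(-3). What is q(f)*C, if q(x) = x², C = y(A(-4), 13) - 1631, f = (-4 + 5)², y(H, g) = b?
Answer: -1622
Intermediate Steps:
b = 9 (b = -3*(-3) = 9)
y(H, g) = 9
f = 1 (f = 1² = 1)
C = -1622 (C = 9 - 1631 = -1622)
q(f)*C = 1²*(-1622) = 1*(-1622) = -1622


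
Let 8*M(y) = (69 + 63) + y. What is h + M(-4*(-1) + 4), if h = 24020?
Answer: 48075/2 ≈ 24038.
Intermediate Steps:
M(y) = 33/2 + y/8 (M(y) = ((69 + 63) + y)/8 = (132 + y)/8 = 33/2 + y/8)
h + M(-4*(-1) + 4) = 24020 + (33/2 + (-4*(-1) + 4)/8) = 24020 + (33/2 + (4 + 4)/8) = 24020 + (33/2 + (1/8)*8) = 24020 + (33/2 + 1) = 24020 + 35/2 = 48075/2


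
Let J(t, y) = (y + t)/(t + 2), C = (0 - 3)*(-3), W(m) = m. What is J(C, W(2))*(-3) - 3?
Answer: -6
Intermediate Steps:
C = 9 (C = -3*(-3) = 9)
J(t, y) = (t + y)/(2 + t)
J(C, W(2))*(-3) - 3 = ((9 + 2)/(2 + 9))*(-3) - 3 = (11/11)*(-3) - 3 = ((1/11)*11)*(-3) - 3 = 1*(-3) - 3 = -3 - 3 = -6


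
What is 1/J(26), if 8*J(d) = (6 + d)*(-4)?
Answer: -1/16 ≈ -0.062500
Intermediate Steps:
J(d) = -3 - d/2 (J(d) = ((6 + d)*(-4))/8 = (-24 - 4*d)/8 = -3 - d/2)
1/J(26) = 1/(-3 - ½*26) = 1/(-3 - 13) = 1/(-16) = -1/16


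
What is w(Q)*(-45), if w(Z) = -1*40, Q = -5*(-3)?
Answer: 1800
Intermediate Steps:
Q = 15
w(Z) = -40
w(Q)*(-45) = -40*(-45) = 1800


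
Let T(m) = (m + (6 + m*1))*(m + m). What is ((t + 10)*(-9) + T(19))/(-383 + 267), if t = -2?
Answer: -400/29 ≈ -13.793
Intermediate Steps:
T(m) = 2*m*(6 + 2*m) (T(m) = (m + (6 + m))*(2*m) = (6 + 2*m)*(2*m) = 2*m*(6 + 2*m))
((t + 10)*(-9) + T(19))/(-383 + 267) = ((-2 + 10)*(-9) + 4*19*(3 + 19))/(-383 + 267) = (8*(-9) + 4*19*22)/(-116) = (-72 + 1672)*(-1/116) = 1600*(-1/116) = -400/29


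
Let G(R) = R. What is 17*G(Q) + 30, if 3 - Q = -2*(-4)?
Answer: -55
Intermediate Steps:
Q = -5 (Q = 3 - (-2)*(-4) = 3 - 1*8 = 3 - 8 = -5)
17*G(Q) + 30 = 17*(-5) + 30 = -85 + 30 = -55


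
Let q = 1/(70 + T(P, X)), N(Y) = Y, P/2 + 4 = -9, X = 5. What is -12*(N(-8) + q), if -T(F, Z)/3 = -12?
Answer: 5082/53 ≈ 95.887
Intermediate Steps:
P = -26 (P = -8 + 2*(-9) = -8 - 18 = -26)
T(F, Z) = 36 (T(F, Z) = -3*(-12) = 36)
q = 1/106 (q = 1/(70 + 36) = 1/106 ≈ 0.0094340)
-12*(N(-8) + q) = -12*(-8 + 1/106) = -12*(-847/106) = 5082/53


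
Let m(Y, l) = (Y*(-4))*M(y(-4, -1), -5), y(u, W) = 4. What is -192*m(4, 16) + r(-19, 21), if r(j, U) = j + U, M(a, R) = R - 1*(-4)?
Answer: -3070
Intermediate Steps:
M(a, R) = 4 + R (M(a, R) = R + 4 = 4 + R)
m(Y, l) = 4*Y (m(Y, l) = (Y*(-4))*(4 - 5) = -4*Y*(-1) = 4*Y)
r(j, U) = U + j
-192*m(4, 16) + r(-19, 21) = -768*4 + (21 - 19) = -192*16 + 2 = -3072 + 2 = -3070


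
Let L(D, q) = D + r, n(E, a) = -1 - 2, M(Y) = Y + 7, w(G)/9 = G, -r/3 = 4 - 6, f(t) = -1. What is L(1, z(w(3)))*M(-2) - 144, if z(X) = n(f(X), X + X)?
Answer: -109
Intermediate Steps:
r = 6 (r = -3*(4 - 6) = -3*(-2) = 6)
w(G) = 9*G
M(Y) = 7 + Y
n(E, a) = -3
z(X) = -3
L(D, q) = 6 + D (L(D, q) = D + 6 = 6 + D)
L(1, z(w(3)))*M(-2) - 144 = (6 + 1)*(7 - 2) - 144 = 7*5 - 144 = 35 - 144 = -109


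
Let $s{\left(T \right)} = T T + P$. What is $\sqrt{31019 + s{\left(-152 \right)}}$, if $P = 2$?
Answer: $5 \sqrt{2165} \approx 232.65$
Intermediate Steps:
$s{\left(T \right)} = 2 + T^{2}$ ($s{\left(T \right)} = T T + 2 = T^{2} + 2 = 2 + T^{2}$)
$\sqrt{31019 + s{\left(-152 \right)}} = \sqrt{31019 + \left(2 + \left(-152\right)^{2}\right)} = \sqrt{31019 + \left(2 + 23104\right)} = \sqrt{31019 + 23106} = \sqrt{54125} = 5 \sqrt{2165}$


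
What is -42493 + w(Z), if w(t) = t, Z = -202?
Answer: -42695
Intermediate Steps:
-42493 + w(Z) = -42493 - 202 = -42695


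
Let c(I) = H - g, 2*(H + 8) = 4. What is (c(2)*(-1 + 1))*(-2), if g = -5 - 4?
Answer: 0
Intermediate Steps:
H = -6 (H = -8 + (½)*4 = -8 + 2 = -6)
g = -9
c(I) = 3 (c(I) = -6 - 1*(-9) = -6 + 9 = 3)
(c(2)*(-1 + 1))*(-2) = (3*(-1 + 1))*(-2) = (3*0)*(-2) = 0*(-2) = 0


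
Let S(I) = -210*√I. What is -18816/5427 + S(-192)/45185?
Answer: -6272/1809 - 48*I*√3/1291 ≈ -3.4671 - 0.064399*I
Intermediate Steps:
-18816/5427 + S(-192)/45185 = -18816/5427 - 1680*I*√3/45185 = -18816*1/5427 - 1680*I*√3*(1/45185) = -6272/1809 - 1680*I*√3*(1/45185) = -6272/1809 - 48*I*√3/1291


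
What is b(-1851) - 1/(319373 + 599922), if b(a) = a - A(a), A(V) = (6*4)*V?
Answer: 39137146034/919295 ≈ 42573.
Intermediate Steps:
A(V) = 24*V
b(a) = -23*a (b(a) = a - 24*a = -23*a)
b(-1851) - 1/(319373 + 599922) = -23*(-1851) - 1/(319373 + 599922) = 42573 - 1/919295 = 39137146034/919295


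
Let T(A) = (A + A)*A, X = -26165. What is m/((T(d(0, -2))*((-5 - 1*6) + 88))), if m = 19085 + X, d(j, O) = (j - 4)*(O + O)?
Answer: -885/4928 ≈ -0.17959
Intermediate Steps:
d(j, O) = 2*O*(-4 + j) (d(j, O) = (-4 + j)*(2*O) = 2*O*(-4 + j))
m = -7080 (m = 19085 - 26165 = -7080)
T(A) = 2*A² (T(A) = (2*A)*A = 2*A²)
m/((T(d(0, -2))*((-5 - 1*6) + 88))) = -7080*1/(32*(-4 + 0)²*((-5 - 1*6) + 88)) = -7080*1/(512*((-5 - 6) + 88)) = -7080*1/(512*(-11 + 88)) = -7080/((2*256)*77) = -7080/(512*77) = -7080/39424 = -7080*1/39424 = -885/4928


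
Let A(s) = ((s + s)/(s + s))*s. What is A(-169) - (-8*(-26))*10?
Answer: -2249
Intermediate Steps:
A(s) = s (A(s) = ((2*s)/((2*s)))*s = ((2*s)*(1/(2*s)))*s = 1*s = s)
A(-169) - (-8*(-26))*10 = -169 - (-8*(-26))*10 = -169 - 208*10 = -169 - 1*2080 = -169 - 2080 = -2249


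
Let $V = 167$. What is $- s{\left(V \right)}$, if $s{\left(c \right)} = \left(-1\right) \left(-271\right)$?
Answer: $-271$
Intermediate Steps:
$s{\left(c \right)} = 271$
$- s{\left(V \right)} = \left(-1\right) 271 = -271$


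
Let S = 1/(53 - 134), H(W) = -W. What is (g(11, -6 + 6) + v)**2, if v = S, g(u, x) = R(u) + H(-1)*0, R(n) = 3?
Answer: 58564/6561 ≈ 8.9261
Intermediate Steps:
S = -1/81 (S = 1/(-81) = -1/81 ≈ -0.012346)
g(u, x) = 3 (g(u, x) = 3 - 1*(-1)*0 = 3 + 1*0 = 3 + 0 = 3)
v = -1/81 ≈ -0.012346
(g(11, -6 + 6) + v)**2 = (3 - 1/81)**2 = (242/81)**2 = 58564/6561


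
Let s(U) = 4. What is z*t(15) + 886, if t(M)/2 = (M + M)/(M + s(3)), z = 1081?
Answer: 81694/19 ≈ 4299.7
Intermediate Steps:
t(M) = 4*M/(4 + M) (t(M) = 2*((M + M)/(M + 4)) = 2*((2*M)/(4 + M)) = 2*(2*M/(4 + M)) = 4*M/(4 + M))
z*t(15) + 886 = 1081*(4*15/(4 + 15)) + 886 = 1081*(4*15/19) + 886 = 1081*(4*15*(1/19)) + 886 = 1081*(60/19) + 886 = 64860/19 + 886 = 81694/19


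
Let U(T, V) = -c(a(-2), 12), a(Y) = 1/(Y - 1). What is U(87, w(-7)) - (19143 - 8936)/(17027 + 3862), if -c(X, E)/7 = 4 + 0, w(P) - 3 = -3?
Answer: 574685/20889 ≈ 27.511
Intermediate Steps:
w(P) = 0 (w(P) = 3 - 3 = 0)
a(Y) = 1/(-1 + Y)
c(X, E) = -28 (c(X, E) = -7*(4 + 0) = -7*4 = -28)
U(T, V) = 28 (U(T, V) = -1*(-28) = 28)
U(87, w(-7)) - (19143 - 8936)/(17027 + 3862) = 28 - (19143 - 8936)/(17027 + 3862) = 28 - 10207/20889 = 574685/20889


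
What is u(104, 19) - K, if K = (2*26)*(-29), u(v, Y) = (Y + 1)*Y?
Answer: 1888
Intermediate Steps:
u(v, Y) = Y*(1 + Y) (u(v, Y) = (1 + Y)*Y = Y*(1 + Y))
K = -1508 (K = 52*(-29) = -1508)
u(104, 19) - K = 19*(1 + 19) - 1*(-1508) = 19*20 + 1508 = 380 + 1508 = 1888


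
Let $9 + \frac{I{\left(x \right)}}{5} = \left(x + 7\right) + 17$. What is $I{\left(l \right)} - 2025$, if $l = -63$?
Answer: $-2265$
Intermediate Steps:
$I{\left(x \right)} = 75 + 5 x$ ($I{\left(x \right)} = -45 + 5 \left(\left(x + 7\right) + 17\right) = -45 + 5 \left(\left(7 + x\right) + 17\right) = -45 + 5 \left(24 + x\right) = -45 + \left(120 + 5 x\right) = 75 + 5 x$)
$I{\left(l \right)} - 2025 = \left(75 + 5 \left(-63\right)\right) - 2025 = \left(75 - 315\right) - 2025 = -240 - 2025 = -2265$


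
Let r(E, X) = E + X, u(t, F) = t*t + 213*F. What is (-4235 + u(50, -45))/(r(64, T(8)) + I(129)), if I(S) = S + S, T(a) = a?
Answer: -1132/33 ≈ -34.303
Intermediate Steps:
u(t, F) = t**2 + 213*F
I(S) = 2*S
(-4235 + u(50, -45))/(r(64, T(8)) + I(129)) = (-4235 + (50**2 + 213*(-45)))/((64 + 8) + 2*129) = (-4235 + (2500 - 9585))/(72 + 258) = (-4235 - 7085)/330 = -11320*1/330 = -1132/33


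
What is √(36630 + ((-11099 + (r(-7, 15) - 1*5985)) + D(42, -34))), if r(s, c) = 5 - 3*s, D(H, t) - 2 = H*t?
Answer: √18146 ≈ 134.71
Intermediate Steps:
D(H, t) = 2 + H*t
√(36630 + ((-11099 + (r(-7, 15) - 1*5985)) + D(42, -34))) = √(36630 + ((-11099 + ((5 - 3*(-7)) - 1*5985)) + (2 + 42*(-34)))) = √(36630 + ((-11099 + ((5 + 21) - 5985)) + (2 - 1428))) = √(36630 + ((-11099 + (26 - 5985)) - 1426)) = √(36630 + ((-11099 - 5959) - 1426)) = √(36630 + (-17058 - 1426)) = √(36630 - 18484) = √18146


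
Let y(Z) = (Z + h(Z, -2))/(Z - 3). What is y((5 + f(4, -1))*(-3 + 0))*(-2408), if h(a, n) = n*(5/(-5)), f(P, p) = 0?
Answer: -15652/9 ≈ -1739.1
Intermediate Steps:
h(a, n) = -n (h(a, n) = n*(5*(-⅕)) = n*(-1) = -n)
y(Z) = (2 + Z)/(-3 + Z) (y(Z) = (Z - 1*(-2))/(Z - 3) = (Z + 2)/(-3 + Z) = (2 + Z)/(-3 + Z))
y((5 + f(4, -1))*(-3 + 0))*(-2408) = ((2 + (5 + 0)*(-3 + 0))/(-3 + (5 + 0)*(-3 + 0)))*(-2408) = ((2 + 5*(-3))/(-3 + 5*(-3)))*(-2408) = ((2 - 15)/(-3 - 15))*(-2408) = (-13/(-18))*(-2408) = -1/18*(-13)*(-2408) = (13/18)*(-2408) = -15652/9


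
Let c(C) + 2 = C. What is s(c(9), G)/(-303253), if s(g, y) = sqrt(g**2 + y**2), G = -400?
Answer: -sqrt(160049)/303253 ≈ -0.0013192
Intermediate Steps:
c(C) = -2 + C
s(c(9), G)/(-303253) = sqrt((-2 + 9)**2 + (-400)**2)/(-303253) = sqrt(7**2 + 160000)*(-1/303253) = sqrt(49 + 160000)*(-1/303253) = sqrt(160049)*(-1/303253) = -sqrt(160049)/303253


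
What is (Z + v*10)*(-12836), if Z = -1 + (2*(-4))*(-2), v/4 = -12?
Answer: 5968740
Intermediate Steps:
v = -48 (v = 4*(-12) = -48)
Z = 15 (Z = -1 - 8*(-2) = -1 + 16 = 15)
(Z + v*10)*(-12836) = (15 - 48*10)*(-12836) = (15 - 480)*(-12836) = -465*(-12836) = 5968740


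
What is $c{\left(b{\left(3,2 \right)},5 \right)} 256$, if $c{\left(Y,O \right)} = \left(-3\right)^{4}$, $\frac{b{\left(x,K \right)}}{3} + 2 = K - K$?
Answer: $20736$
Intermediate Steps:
$b{\left(x,K \right)} = -6$ ($b{\left(x,K \right)} = -6 + 3 \left(K - K\right) = -6 + 3 \cdot 0 = -6 + 0 = -6$)
$c{\left(Y,O \right)} = 81$
$c{\left(b{\left(3,2 \right)},5 \right)} 256 = 81 \cdot 256 = 20736$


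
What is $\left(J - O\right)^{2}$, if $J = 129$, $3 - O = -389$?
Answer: $69169$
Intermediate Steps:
$O = 392$ ($O = 3 - -389 = 3 + 389 = 392$)
$\left(J - O\right)^{2} = \left(129 - 392\right)^{2} = \left(-263\right)^{2} = 69169$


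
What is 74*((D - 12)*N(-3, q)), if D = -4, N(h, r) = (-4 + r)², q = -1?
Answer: -29600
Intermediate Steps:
74*((D - 12)*N(-3, q)) = 74*((-4 - 12)*(-4 - 1)²) = 74*(-16*(-5)²) = 74*(-16*25) = 74*(-400) = -29600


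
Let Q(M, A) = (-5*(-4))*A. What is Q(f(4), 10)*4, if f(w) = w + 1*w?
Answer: 800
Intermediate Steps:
f(w) = 2*w (f(w) = w + w = 2*w)
Q(M, A) = 20*A
Q(f(4), 10)*4 = (20*10)*4 = 200*4 = 800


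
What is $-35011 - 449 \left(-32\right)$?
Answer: $-20643$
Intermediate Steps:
$-35011 - 449 \left(-32\right) = -35011 - -14368 = -35011 + 14368 = -20643$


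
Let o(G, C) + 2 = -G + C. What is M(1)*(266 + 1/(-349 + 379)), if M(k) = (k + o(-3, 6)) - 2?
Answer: 7981/5 ≈ 1596.2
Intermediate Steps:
o(G, C) = -2 + C - G (o(G, C) = -2 + (-G + C) = -2 + (C - G) = -2 + C - G)
M(k) = 5 + k (M(k) = (k + (-2 + 6 - 1*(-3))) - 2 = (k + (-2 + 6 + 3)) - 2 = (k + 7) - 2 = (7 + k) - 2 = 5 + k)
M(1)*(266 + 1/(-349 + 379)) = (5 + 1)*(266 + 1/(-349 + 379)) = 6*(266 + 1/30) = 6*(7981/30) = 7981/5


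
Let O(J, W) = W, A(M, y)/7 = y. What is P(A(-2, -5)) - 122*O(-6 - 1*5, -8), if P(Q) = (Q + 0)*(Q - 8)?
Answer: 2481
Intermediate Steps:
A(M, y) = 7*y
P(Q) = Q*(-8 + Q)
P(A(-2, -5)) - 122*O(-6 - 1*5, -8) = (7*(-5))*(-8 + 7*(-5)) - 122*(-8) = -35*(-8 - 35) + 976 = -35*(-43) + 976 = 1505 + 976 = 2481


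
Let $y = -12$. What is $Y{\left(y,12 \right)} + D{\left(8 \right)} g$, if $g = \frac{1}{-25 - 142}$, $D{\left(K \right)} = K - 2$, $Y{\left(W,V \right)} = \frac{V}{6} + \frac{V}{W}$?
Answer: $\frac{161}{167} \approx 0.96407$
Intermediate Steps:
$Y{\left(W,V \right)} = \frac{V}{6} + \frac{V}{W}$ ($Y{\left(W,V \right)} = V \frac{1}{6} + \frac{V}{W} = \frac{V}{6} + \frac{V}{W}$)
$D{\left(K \right)} = -2 + K$
$g = - \frac{1}{167}$ ($g = \frac{1}{-167} = - \frac{1}{167} \approx -0.005988$)
$Y{\left(y,12 \right)} + D{\left(8 \right)} g = \left(\frac{1}{6} \cdot 12 + \frac{12}{-12}\right) + \left(-2 + 8\right) \left(- \frac{1}{167}\right) = \left(2 + 12 \left(- \frac{1}{12}\right)\right) + 6 \left(- \frac{1}{167}\right) = \left(2 - 1\right) - \frac{6}{167} = 1 - \frac{6}{167} = \frac{161}{167}$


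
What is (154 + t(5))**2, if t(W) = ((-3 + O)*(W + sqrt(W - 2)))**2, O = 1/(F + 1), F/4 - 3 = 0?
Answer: 5042206564/28561 + 1919307040*sqrt(3)/28561 ≈ 2.9294e+5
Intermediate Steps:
F = 12 (F = 12 + 4*0 = 12 + 0 = 12)
O = 1/13 (O = 1/(12 + 1) = 1/13 ≈ 0.076923)
t(W) = (-38*W/13 - 38*sqrt(-2 + W)/13)**2 (t(W) = ((-3 + 1/13)*(W + sqrt(W - 2)))**2 = (-38*(W + sqrt(-2 + W))/13)**2 = (-38*W/13 - 38*sqrt(-2 + W)/13)**2)
(154 + t(5))**2 = (154 + 1444*(5 + sqrt(-2 + 5))**2/169)**2 = (154 + 1444*(5 + sqrt(3))**2/169)**2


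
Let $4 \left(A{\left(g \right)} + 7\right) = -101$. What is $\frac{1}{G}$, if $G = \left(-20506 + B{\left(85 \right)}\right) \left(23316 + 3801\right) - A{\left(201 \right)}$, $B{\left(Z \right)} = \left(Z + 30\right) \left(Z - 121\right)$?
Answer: $- \frac{4}{2673302199} \approx -1.4963 \cdot 10^{-9}$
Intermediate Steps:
$A{\left(g \right)} = - \frac{129}{4}$ ($A{\left(g \right)} = -7 + \frac{1}{4} \left(-101\right) = -7 - \frac{101}{4} = - \frac{129}{4}$)
$B{\left(Z \right)} = \left(-121 + Z\right) \left(30 + Z\right)$ ($B{\left(Z \right)} = \left(30 + Z\right) \left(-121 + Z\right) = \left(-121 + Z\right) \left(30 + Z\right)$)
$G = - \frac{2673302199}{4}$ ($G = \left(-20506 - \left(11365 - 7225\right)\right) \left(23316 + 3801\right) - - \frac{129}{4} = \left(-20506 - 4140\right) 27117 + \frac{129}{4} = \left(-24646\right) 27117 + \frac{129}{4} = -668325582 + \frac{129}{4} = - \frac{2673302199}{4} \approx -6.6833 \cdot 10^{8}$)
$\frac{1}{G} = \frac{1}{- \frac{2673302199}{4}} = - \frac{4}{2673302199}$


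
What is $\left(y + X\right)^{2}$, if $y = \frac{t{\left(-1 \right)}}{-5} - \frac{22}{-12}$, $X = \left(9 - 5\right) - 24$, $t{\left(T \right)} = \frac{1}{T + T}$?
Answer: $\frac{73441}{225} \approx 326.4$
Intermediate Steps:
$t{\left(T \right)} = \frac{1}{2 T}$
$X = -20$ ($X = 4 - 24 = -20$)
$y = \frac{29}{15}$ ($y = \frac{\frac{1}{2} \frac{1}{-1}}{-5} - \frac{22}{-12} = \frac{1}{2} \left(-1\right) \left(- \frac{1}{5}\right) - - \frac{11}{6} = \left(- \frac{1}{2}\right) \left(- \frac{1}{5}\right) + \frac{11}{6} = \frac{1}{10} + \frac{11}{6} = \frac{29}{15} \approx 1.9333$)
$\left(y + X\right)^{2} = \left(\frac{29}{15} - 20\right)^{2} = \left(- \frac{271}{15}\right)^{2} = \frac{73441}{225}$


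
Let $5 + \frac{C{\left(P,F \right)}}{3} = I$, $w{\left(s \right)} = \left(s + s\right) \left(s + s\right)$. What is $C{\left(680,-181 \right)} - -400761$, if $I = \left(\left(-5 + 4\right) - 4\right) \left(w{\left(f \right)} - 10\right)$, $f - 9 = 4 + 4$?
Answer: $383556$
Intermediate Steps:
$f = 17$ ($f = 9 + \left(4 + 4\right) = 9 + 8 = 17$)
$w{\left(s \right)} = 4 s^{2}$ ($w{\left(s \right)} = 2 s 2 s = 4 s^{2}$)
$I = -5730$ ($I = \left(\left(-5 + 4\right) - 4\right) \left(4 \cdot 17^{2} - 10\right) = \left(-1 - 4\right) \left(4 \cdot 289 - 10\right) = - 5 \left(1156 - 10\right) = \left(-5\right) 1146 = -5730$)
$C{\left(P,F \right)} = -17205$ ($C{\left(P,F \right)} = -15 + 3 \left(-5730\right) = -15 - 17190 = -17205$)
$C{\left(680,-181 \right)} - -400761 = -17205 - -400761 = -17205 + 400761 = 383556$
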